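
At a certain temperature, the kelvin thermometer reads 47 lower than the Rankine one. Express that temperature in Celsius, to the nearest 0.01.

-214.40°C

Let x be the Rankine reading; then the kelvin reading is 5/9·x.
(5/9·x) - x = -47  ⇒  (-4/9)·x = -47  ⇒  x = 105.7500°R.
In Celsius: (105.75 - 491.67) × 5/9 = -214.40°C.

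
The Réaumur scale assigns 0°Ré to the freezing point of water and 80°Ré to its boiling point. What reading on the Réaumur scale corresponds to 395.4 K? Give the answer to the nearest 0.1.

97.8°Ré

First in Celsius: 395.4 - 273.15 = 122.2500°C.
Linearly onto the Réaumur scale: 0 + (122.2500 / 100) × (80 - 0) = 97.8°Ré.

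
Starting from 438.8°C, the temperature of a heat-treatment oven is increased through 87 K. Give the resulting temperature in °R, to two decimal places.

1438.11°R

The 87 K change is an interval; Kelvin and Celsius degrees are the same size, so ΔC = +87°C.
Final Celsius temperature: 438.8000 + 87.0000 = 525.8000°C.
In Rankine: 525.8000 × 1.8 + 491.67 = 1438.11°R.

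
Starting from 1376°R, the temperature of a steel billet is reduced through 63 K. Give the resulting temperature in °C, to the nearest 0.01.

428.29°C

Initial temperature in Celsius: (1376 - 491.67) × 5/9 = 491.2944°C.
The 63 K change is an interval; Kelvin and Celsius degrees are the same size, so ΔC = -63°C.
Final Celsius temperature: 491.2944 - 63.0000 = 428.2944°C.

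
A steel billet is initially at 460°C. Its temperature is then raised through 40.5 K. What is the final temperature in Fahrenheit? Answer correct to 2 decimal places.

932.90°F

The 40.5 K change is an interval; Kelvin and Celsius degrees are the same size, so ΔC = +40.5°C.
Final Celsius temperature: 460.0000 + 40.5000 = 500.5000°C.
In Fahrenheit: 500.5000 × 1.8 + 32 = 932.90°F.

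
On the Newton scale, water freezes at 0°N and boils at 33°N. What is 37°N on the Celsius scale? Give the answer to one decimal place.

112.1°C

Linear interpolation between the fixed points: C = (37 - 0) × 100 / (33 - 0) = 112.1212°C.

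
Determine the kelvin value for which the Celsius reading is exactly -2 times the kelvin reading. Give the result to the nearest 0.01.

Let K be the kelvin reading. The Celsius reading is C = 1·K - 273.15.
Require C = -2·K: 1·K - 273.15 = -2·K.
(3)·K = 273.15  ⇒  K = 91.05.

91.05 K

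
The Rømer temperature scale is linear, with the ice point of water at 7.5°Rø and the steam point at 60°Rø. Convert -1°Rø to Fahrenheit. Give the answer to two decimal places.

Linear interpolation between the fixed points: C = (-1 - 7.5) × 100 / (60 - 7.5) = -16.1905°C.
Then -16.1905 × 1.8 + 32 = 2.86°F.

2.86°F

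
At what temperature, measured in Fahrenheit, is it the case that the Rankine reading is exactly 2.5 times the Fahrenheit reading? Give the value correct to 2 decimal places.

Let F be the Fahrenheit reading. The Rankine reading is R = 1·F + 459.67.
Require R = 2.5·F: 1·F + 459.67 = 2.5·F.
(-1.5)·F = -459.67  ⇒  F = 306.45.

306.45°F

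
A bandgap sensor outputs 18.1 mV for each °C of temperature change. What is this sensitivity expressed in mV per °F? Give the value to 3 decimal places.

Since only a temperature interval is involved, the additive offset between the scales drops out.
A change of 1°F is a change of 5/9°C, so per °F the value is 18.1 × 5/9 = 10.056.

10.056 mV per °F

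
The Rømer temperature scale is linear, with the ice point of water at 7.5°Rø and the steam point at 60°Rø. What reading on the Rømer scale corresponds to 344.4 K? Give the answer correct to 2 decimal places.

44.91°Rø

First in Celsius: 344.4 - 273.15 = 71.2500°C.
Linearly onto the Rømer scale: 7.5 + (71.2500 / 100) × (60 - 7.5) = 44.91°Rø.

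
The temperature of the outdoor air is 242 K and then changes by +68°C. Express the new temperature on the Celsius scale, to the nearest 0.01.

36.85°C

Initial temperature in Celsius: 242 - 273.15 = -31.1500°C.
Final Celsius temperature: -31.1500 + 68.0000 = 36.8500°C.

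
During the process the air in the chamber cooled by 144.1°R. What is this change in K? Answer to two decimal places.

An interval of 1°R corresponds to 5/9 K.
144.1 × 5/9 = 80.06.

80.06 K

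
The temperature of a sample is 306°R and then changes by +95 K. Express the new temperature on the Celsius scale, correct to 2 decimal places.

-8.15°C

Initial temperature in Celsius: (306 - 491.67) × 5/9 = -103.1500°C.
The 95 K change is an interval; Kelvin and Celsius degrees are the same size, so ΔC = +95°C.
Final Celsius temperature: -103.1500 + 95.0000 = -8.1500°C.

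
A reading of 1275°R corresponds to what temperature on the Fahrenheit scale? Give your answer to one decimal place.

In Celsius: (1275 - 491.67) × 5/9 = 435.1833°C.
In Fahrenheit: 435.1833 × 1.8 + 32 = 815.3°F.

815.3°F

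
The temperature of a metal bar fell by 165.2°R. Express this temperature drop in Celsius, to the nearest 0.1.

For a temperature interval the offset drops out; only the factor 5/9 applies.
165.2 × 5/9 = 91.8.

91.8°C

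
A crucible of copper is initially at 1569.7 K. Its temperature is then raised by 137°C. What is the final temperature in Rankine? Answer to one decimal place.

3072.1°R

Initial temperature in Celsius: 1569.7 - 273.15 = 1296.5500°C.
Final Celsius temperature: 1296.5500 + 137.0000 = 1433.5500°C.
In Rankine: 1433.5500 × 1.8 + 491.67 = 3072.1°R.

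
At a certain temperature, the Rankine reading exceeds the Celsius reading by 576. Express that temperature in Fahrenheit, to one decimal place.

Let x be the Celsius reading; then the Rankine reading is 1.8·x + 491.67.
(1.8·x + 491.67) - x = 576  ⇒  (0.8)·x = 84.33  ⇒  x = 105.4125°C.
In Fahrenheit: 105.4125 × 1.8 + 32 = 221.7°F.

221.7°F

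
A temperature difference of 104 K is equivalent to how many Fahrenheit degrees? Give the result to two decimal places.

For a temperature interval the offset drops out; only the factor 1.8 applies.
104 × 1.8 = 187.20.

187.20°F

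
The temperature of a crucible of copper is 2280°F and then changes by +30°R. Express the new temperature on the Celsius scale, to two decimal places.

1265.56°C

Initial temperature in Celsius: (2280 - 32) × 5/9 = 1248.8889°C.
The 30°R change is an interval, so only the factor 5/9 applies: +30 × 5/9 = +16.6667°C.
Final Celsius temperature: 1248.8889 + 16.6667 = 1265.5556°C.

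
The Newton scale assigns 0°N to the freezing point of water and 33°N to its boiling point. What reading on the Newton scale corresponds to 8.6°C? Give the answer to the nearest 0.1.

2.8°N

Linearly onto the Newton scale: 0 + (8.6000 / 100) × (33 - 0) = 2.8°N.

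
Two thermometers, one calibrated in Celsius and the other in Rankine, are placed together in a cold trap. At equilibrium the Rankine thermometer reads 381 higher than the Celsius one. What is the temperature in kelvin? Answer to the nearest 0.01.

Let x be the Celsius reading; then the Rankine reading is 1.8·x + 491.67.
(1.8·x + 491.67) - x = 381  ⇒  (0.8)·x = -110.67  ⇒  x = -138.3375°C.
In kelvin: -138.3375 + 273.15 = 134.81 K.

134.81 K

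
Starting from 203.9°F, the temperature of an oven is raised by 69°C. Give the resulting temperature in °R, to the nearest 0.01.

787.77°R

Initial temperature in Celsius: (203.9 - 32) × 5/9 = 95.5000°C.
Final Celsius temperature: 95.5000 + 69.0000 = 164.5000°C.
In Rankine: 164.5000 × 1.8 + 491.67 = 787.77°R.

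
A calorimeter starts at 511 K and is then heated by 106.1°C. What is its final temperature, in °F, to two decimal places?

651.11°F

Initial temperature in Celsius: 511 - 273.15 = 237.8500°C.
Final Celsius temperature: 237.8500 + 106.1000 = 343.9500°C.
In Fahrenheit: 343.9500 × 1.8 + 32 = 651.11°F.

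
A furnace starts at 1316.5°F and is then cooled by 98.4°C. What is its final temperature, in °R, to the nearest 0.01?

Initial temperature in Celsius: (1316.5 - 32) × 5/9 = 713.6111°C.
Final Celsius temperature: 713.6111 - 98.4000 = 615.2111°C.
In Rankine: 615.2111 × 1.8 + 491.67 = 1599.05°R.

1599.05°R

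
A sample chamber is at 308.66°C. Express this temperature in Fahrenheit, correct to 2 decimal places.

In Fahrenheit: 308.6600 × 1.8 + 32 = 587.59°F.

587.59°F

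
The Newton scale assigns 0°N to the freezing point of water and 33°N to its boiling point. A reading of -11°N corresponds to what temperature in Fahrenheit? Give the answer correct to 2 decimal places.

-28.00°F

Linear interpolation between the fixed points: C = (-11 - 0) × 100 / (33 - 0) = -33.3333°C.
Then -33.3333 × 1.8 + 32 = -28.00°F.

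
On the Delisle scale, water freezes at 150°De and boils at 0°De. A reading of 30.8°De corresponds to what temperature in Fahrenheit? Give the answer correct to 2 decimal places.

Linear interpolation between the fixed points: C = (30.8 - 150) × 100 / (0 - 150) = 79.4667°C.
Then 79.4667 × 1.8 + 32 = 175.04°F.

175.04°F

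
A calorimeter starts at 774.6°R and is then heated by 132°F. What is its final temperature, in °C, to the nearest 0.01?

230.52°C

Initial temperature in Celsius: (774.6 - 491.67) × 5/9 = 157.1833°C.
The 132°F change is an interval, so only the factor 5/9 applies: +132 × 5/9 = +73.3333°C.
Final Celsius temperature: 157.1833 + 73.3333 = 230.5167°C.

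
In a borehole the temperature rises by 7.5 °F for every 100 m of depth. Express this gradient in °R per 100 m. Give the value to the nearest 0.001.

The quantity depends on a temperature interval, so only the ratio of degree sizes applies; the offset between the scales is irrelevant.
A change of 1°F is a change of 1°R, so 7.5 × 1 = 7.500.

7.500 °R/100 m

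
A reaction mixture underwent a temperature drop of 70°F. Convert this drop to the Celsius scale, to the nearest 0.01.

An interval of 1°F corresponds to 5/9°C.
70 × 5/9 = 38.89.

38.89°C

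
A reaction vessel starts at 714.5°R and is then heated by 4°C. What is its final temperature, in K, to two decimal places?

400.94 K

Initial temperature in Celsius: (714.5 - 491.67) × 5/9 = 123.7944°C.
Final Celsius temperature: 123.7944 + 4.0000 = 127.7944°C.
In kelvin: 127.7944 + 273.15 = 400.94 K.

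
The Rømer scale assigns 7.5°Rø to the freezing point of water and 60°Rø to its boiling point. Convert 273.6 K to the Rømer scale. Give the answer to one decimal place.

First in Celsius: 273.6 - 273.15 = 0.4500°C.
Linearly onto the Rømer scale: 7.5 + (0.4500 / 100) × (60 - 7.5) = 7.7°Rø.

7.7°Rø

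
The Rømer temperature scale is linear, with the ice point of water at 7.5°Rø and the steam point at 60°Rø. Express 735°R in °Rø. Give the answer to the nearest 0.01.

First in Celsius: (735 - 491.67) × 5/9 = 135.1833°C.
Linearly onto the Rømer scale: 7.5 + (135.1833 / 100) × (60 - 7.5) = 78.47°Rø.

78.47°Rø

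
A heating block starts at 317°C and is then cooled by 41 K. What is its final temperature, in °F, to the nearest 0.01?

528.80°F

The 41 K change is an interval; Kelvin and Celsius degrees are the same size, so ΔC = -41°C.
Final Celsius temperature: 317.0000 - 41.0000 = 276.0000°C.
In Fahrenheit: 276.0000 × 1.8 + 32 = 528.80°F.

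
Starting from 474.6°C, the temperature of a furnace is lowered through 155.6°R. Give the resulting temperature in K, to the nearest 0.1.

The 155.6°R change is an interval, so only the factor 5/9 applies: -155.6 × 5/9 = -86.4444°C.
Final Celsius temperature: 474.6000 - 86.4444 = 388.1556°C.
In kelvin: 388.1556 + 273.15 = 661.3 K.

661.3 K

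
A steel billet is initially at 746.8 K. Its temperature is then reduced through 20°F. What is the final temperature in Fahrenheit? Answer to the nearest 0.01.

Initial temperature in Celsius: 746.8 - 273.15 = 473.6500°C.
The 20°F change is an interval, so only the factor 5/9 applies: -20 × 5/9 = -11.1111°C.
Final Celsius temperature: 473.6500 - 11.1111 = 462.5389°C.
In Fahrenheit: 462.5389 × 1.8 + 32 = 864.57°F.

864.57°F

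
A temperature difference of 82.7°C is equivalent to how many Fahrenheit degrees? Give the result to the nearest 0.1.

For a temperature interval the offset drops out; only the factor 1.8 applies.
82.7 × 1.8 = 148.9.

148.9°F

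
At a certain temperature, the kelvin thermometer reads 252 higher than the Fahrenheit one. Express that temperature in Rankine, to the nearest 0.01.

467.26°R

Let x be the Fahrenheit reading; then the kelvin reading is 5/9·x + 255.372.
(5/9·x + 255.372) - x = 252  ⇒  (-4/9)·x = -3.37222  ⇒  x = 7.5875°F.
In Celsius: (7.5875 - 32) × 5/9 = -13.5625°C.
In Rankine: -13.5625 × 1.8 + 491.67 = 467.26°R.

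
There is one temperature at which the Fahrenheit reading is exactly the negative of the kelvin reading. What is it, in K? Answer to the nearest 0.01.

Let K be the kelvin reading. The Fahrenheit reading is F = 1.8·K - 459.67.
Require F = -1·K: 1.8·K - 459.67 = -1·K.
(2.8)·K = 459.67  ⇒  K = 164.17.

164.17 K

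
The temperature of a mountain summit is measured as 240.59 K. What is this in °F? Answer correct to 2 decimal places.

In Celsius: 240.59 - 273.15 = -32.5600°C.
In Fahrenheit: -32.5600 × 1.8 + 32 = -26.61°F.

-26.61°F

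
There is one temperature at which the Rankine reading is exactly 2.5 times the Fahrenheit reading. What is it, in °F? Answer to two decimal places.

Let F be the Fahrenheit reading. The Rankine reading is R = 1·F + 459.67.
Require R = 2.5·F: 1·F + 459.67 = 2.5·F.
(-1.5)·F = -459.67  ⇒  F = 306.45.

306.45°F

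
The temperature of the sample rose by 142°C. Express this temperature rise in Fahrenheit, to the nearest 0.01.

Only the scale ratio 1.8 matters for a change in temperature.
142 × 1.8 = 255.60.

255.60°F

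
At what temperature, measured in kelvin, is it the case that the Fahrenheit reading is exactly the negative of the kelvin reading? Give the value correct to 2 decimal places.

164.17 K

Let K be the kelvin reading. The Fahrenheit reading is F = 1.8·K - 459.67.
Require F = -1·K: 1.8·K - 459.67 = -1·K.
(2.8)·K = 459.67  ⇒  K = 164.17.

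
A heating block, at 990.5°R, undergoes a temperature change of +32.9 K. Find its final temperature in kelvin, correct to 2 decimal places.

Initial temperature in Celsius: (990.5 - 491.67) × 5/9 = 277.1278°C.
The 32.9 K change is an interval; Kelvin and Celsius degrees are the same size, so ΔC = +32.9°C.
Final Celsius temperature: 277.1278 + 32.9000 = 310.0278°C.
In kelvin: 310.0278 + 273.15 = 583.18 K.

583.18 K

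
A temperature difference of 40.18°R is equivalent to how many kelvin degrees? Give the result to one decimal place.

22.3 K

For a temperature interval the offset drops out; only the factor 5/9 applies.
40.18 × 5/9 = 22.3.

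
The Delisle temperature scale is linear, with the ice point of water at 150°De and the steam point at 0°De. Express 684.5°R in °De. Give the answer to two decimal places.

-10.69°De

First in Celsius: (684.5 - 491.67) × 5/9 = 107.1278°C.
Linearly onto the Delisle scale: 150 + (107.1278 / 100) × (0 - 150) = -10.69°De.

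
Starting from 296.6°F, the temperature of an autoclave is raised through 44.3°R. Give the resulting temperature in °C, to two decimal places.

171.61°C

Initial temperature in Celsius: (296.6 - 32) × 5/9 = 147.0000°C.
The 44.3°R change is an interval, so only the factor 5/9 applies: +44.3 × 5/9 = +24.6111°C.
Final Celsius temperature: 147.0000 + 24.6111 = 171.6111°C.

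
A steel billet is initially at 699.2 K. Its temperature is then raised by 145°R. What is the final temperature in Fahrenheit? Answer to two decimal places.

943.89°F

Initial temperature in Celsius: 699.2 - 273.15 = 426.0500°C.
The 145°R change is an interval, so only the factor 5/9 applies: +145 × 5/9 = +80.5556°C.
Final Celsius temperature: 426.0500 + 80.5556 = 506.6056°C.
In Fahrenheit: 506.6056 × 1.8 + 32 = 943.89°F.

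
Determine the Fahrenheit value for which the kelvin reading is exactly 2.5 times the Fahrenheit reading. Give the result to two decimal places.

131.33°F

Let F be the Fahrenheit reading. The kelvin reading is K = 5/9·F + 255.372.
Require K = 2.5·F: 5/9·F + 255.372 = 2.5·F.
(-35/18)·F = -255.372  ⇒  F = 131.33.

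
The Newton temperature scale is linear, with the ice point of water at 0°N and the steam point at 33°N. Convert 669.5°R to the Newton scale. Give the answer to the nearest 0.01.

32.60°N

First in Celsius: (669.5 - 491.67) × 5/9 = 98.7944°C.
Linearly onto the Newton scale: 0 + (98.7944 / 100) × (33 - 0) = 32.60°N.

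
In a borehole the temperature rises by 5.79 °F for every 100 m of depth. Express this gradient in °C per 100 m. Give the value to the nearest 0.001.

Since only a temperature interval is involved, the additive offset between the scales drops out.
A change of 1°F is a change of 5/9°C, so 5.79 × 5/9 = 3.217.

3.217 °C/100 m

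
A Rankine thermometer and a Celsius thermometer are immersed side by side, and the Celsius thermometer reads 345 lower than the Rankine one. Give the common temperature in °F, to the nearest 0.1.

-298.0°F

Let x be the Rankine reading; then the Celsius reading is 5/9·x - 273.15.
(5/9·x - 273.15) - x = -345  ⇒  (-4/9)·x = -71.85  ⇒  x = 161.6625°R.
In Celsius: (161.6625 - 491.67) × 5/9 = -183.3375°C.
In Fahrenheit: -183.3375 × 1.8 + 32 = -298.0°F.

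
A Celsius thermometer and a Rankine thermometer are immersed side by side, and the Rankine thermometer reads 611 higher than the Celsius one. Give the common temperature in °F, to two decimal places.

Let x be the Celsius reading; then the Rankine reading is 1.8·x + 491.67.
(1.8·x + 491.67) - x = 611  ⇒  (0.8)·x = 119.33  ⇒  x = 149.1625°C.
In Fahrenheit: 149.1625 × 1.8 + 32 = 300.49°F.

300.49°F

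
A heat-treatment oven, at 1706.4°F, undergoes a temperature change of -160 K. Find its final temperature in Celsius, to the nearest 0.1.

770.2°C

Initial temperature in Celsius: (1706.4 - 32) × 5/9 = 930.2222°C.
The 160 K change is an interval; Kelvin and Celsius degrees are the same size, so ΔC = -160°C.
Final Celsius temperature: 930.2222 - 160.0000 = 770.2222°C.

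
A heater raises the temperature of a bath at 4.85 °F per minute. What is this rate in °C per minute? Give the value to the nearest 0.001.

The quantity depends on a temperature interval, so only the ratio of degree sizes applies; the offset between the scales is irrelevant.
A change of 1°F is a change of 5/9°C, so 4.85 × 5/9 = 2.694.

2.694 °C/minute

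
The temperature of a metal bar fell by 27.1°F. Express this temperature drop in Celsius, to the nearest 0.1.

15.1°C

For a temperature interval the offset drops out; only the factor 5/9 applies.
27.1 × 5/9 = 15.1.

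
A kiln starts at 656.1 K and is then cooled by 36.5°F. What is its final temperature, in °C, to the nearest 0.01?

Initial temperature in Celsius: 656.1 - 273.15 = 382.9500°C.
The 36.5°F change is an interval, so only the factor 5/9 applies: -36.5 × 5/9 = -20.2778°C.
Final Celsius temperature: 382.9500 - 20.2778 = 362.6722°C.

362.67°C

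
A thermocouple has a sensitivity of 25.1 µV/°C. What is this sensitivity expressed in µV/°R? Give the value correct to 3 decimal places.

13.944 µV/°R

The quantity depends on a temperature interval, so only the ratio of degree sizes applies; the offset between the scales is irrelevant.
A change of 1°R is a change of 5/9°C, so per °R the value is 25.1 × 5/9 = 13.944.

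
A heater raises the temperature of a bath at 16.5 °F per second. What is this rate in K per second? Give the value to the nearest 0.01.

Since only a temperature interval is involved, the additive offset between the scales drops out.
A change of 1°F is a change of 5/9 K, so 16.5 × 5/9 = 9.17.

9.17 K/second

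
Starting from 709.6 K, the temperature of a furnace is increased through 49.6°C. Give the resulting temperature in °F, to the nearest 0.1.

Initial temperature in Celsius: 709.6 - 273.15 = 436.4500°C.
Final Celsius temperature: 436.4500 + 49.6000 = 486.0500°C.
In Fahrenheit: 486.0500 × 1.8 + 32 = 906.9°F.

906.9°F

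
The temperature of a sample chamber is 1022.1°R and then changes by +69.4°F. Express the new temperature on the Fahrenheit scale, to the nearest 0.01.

631.83°F

Initial temperature in Celsius: (1022.1 - 491.67) × 5/9 = 294.6833°C.
The 69.4°F change is an interval, so only the factor 5/9 applies: +69.4 × 5/9 = +38.5556°C.
Final Celsius temperature: 294.6833 + 38.5556 = 333.2389°C.
In Fahrenheit: 333.2389 × 1.8 + 32 = 631.83°F.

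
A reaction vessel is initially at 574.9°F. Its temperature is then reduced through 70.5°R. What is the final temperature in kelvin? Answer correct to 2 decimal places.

535.59 K

Initial temperature in Celsius: (574.9 - 32) × 5/9 = 301.6111°C.
The 70.5°R change is an interval, so only the factor 5/9 applies: -70.5 × 5/9 = -39.1667°C.
Final Celsius temperature: 301.6111 - 39.1667 = 262.4444°C.
In kelvin: 262.4444 + 273.15 = 535.59 K.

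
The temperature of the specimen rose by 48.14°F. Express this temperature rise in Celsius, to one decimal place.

26.7°C

Only the scale ratio 5/9 matters for a change in temperature.
48.14 × 5/9 = 26.7.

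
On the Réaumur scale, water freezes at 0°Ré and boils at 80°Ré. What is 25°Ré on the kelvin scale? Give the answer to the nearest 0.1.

304.4 K

Linear interpolation between the fixed points: C = (25 - 0) × 100 / (80 - 0) = 31.2500°C.
Then 31.2500 + 273.15 = 304.4 K.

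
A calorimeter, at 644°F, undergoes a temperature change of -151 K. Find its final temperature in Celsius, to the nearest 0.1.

Initial temperature in Celsius: (644 - 32) × 5/9 = 340.0000°C.
The 151 K change is an interval; Kelvin and Celsius degrees are the same size, so ΔC = -151°C.
Final Celsius temperature: 340.0000 - 151.0000 = 189.0000°C.

189.0°C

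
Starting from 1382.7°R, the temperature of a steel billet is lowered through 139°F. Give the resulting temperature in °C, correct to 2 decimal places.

Initial temperature in Celsius: (1382.7 - 491.67) × 5/9 = 495.0167°C.
The 139°F change is an interval, so only the factor 5/9 applies: -139 × 5/9 = -77.2222°C.
Final Celsius temperature: 495.0167 - 77.2222 = 417.7944°C.

417.79°C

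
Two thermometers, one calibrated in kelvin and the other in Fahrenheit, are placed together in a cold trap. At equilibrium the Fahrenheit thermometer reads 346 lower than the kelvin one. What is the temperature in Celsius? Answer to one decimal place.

-131.1°C

Let x be the kelvin reading; then the Fahrenheit reading is 1.8·x - 459.67.
(1.8·x - 459.67) - x = -346  ⇒  (0.8)·x = 113.67  ⇒  x = 142.0875 K.
In Celsius: 142.0875 - 273.15 = -131.1°C.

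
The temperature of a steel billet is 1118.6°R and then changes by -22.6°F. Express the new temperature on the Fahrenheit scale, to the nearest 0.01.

Initial temperature in Celsius: (1118.6 - 491.67) × 5/9 = 348.2944°C.
The 22.6°F change is an interval, so only the factor 5/9 applies: -22.6 × 5/9 = -12.5556°C.
Final Celsius temperature: 348.2944 - 12.5556 = 335.7389°C.
In Fahrenheit: 335.7389 × 1.8 + 32 = 636.33°F.

636.33°F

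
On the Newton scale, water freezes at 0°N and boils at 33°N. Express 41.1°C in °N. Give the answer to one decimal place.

Linearly onto the Newton scale: 0 + (41.1000 / 100) × (33 - 0) = 13.6°N.

13.6°N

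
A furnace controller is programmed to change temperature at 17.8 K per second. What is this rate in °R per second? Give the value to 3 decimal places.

32.040 °R/second

Since only a temperature interval is involved, the additive offset between the scales drops out.
A change of 1 K is a change of 1.8°R, so 17.8 × 1.8 = 32.040.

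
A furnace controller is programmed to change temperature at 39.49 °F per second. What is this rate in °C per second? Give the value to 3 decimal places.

21.939 °C/second

Since only a temperature interval is involved, the additive offset between the scales drops out.
A change of 1°F is a change of 5/9°C, so 39.49 × 5/9 = 21.939.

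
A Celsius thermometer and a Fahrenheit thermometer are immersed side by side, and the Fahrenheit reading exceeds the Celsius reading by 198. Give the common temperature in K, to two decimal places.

Let x be the Celsius reading; then the Fahrenheit reading is 1.8·x + 32.
(1.8·x + 32) - x = 198  ⇒  (0.8)·x = 166  ⇒  x = 207.5000°C.
In kelvin: 207.5000 + 273.15 = 480.65 K.

480.65 K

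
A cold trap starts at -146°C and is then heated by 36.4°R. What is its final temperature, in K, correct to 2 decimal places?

The 36.4°R change is an interval, so only the factor 5/9 applies: +36.4 × 5/9 = +20.2222°C.
Final Celsius temperature: -146.0000 + 20.2222 = -125.7778°C.
In kelvin: -125.7778 + 273.15 = 147.37 K.

147.37 K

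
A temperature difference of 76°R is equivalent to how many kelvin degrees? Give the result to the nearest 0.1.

For a temperature interval the offset drops out; only the factor 5/9 applies.
76 × 5/9 = 42.2.

42.2 K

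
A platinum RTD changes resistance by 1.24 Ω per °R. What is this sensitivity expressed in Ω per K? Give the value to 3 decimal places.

The quantity depends on a temperature interval, so only the ratio of degree sizes applies; the offset between the scales is irrelevant.
A change of 1 K is a change of 1.8°R, so per K the value is 1.24 × 1.8 = 2.232.

2.232 Ω per K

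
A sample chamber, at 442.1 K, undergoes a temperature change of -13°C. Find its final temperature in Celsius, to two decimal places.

Initial temperature in Celsius: 442.1 - 273.15 = 168.9500°C.
Final Celsius temperature: 168.9500 - 13.0000 = 155.9500°C.

155.95°C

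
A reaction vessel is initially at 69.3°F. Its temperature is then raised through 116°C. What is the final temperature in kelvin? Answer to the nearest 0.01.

409.87 K

Initial temperature in Celsius: (69.3 - 32) × 5/9 = 20.7222°C.
Final Celsius temperature: 20.7222 + 116.0000 = 136.7222°C.
In kelvin: 136.7222 + 273.15 = 409.87 K.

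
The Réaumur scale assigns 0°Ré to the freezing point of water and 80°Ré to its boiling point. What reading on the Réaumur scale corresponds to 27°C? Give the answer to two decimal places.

Linearly onto the Réaumur scale: 0 + (27.0000 / 100) × (80 - 0) = 21.60°Ré.

21.60°Ré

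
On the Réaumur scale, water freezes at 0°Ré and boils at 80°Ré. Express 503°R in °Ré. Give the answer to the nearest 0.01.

5.04°Ré

First in Celsius: (503 - 491.67) × 5/9 = 6.2944°C.
Linearly onto the Réaumur scale: 0 + (6.2944 / 100) × (80 - 0) = 5.04°Ré.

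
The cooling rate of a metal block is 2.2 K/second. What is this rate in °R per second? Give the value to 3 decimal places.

The quantity depends on a temperature interval, so only the ratio of degree sizes applies; the offset between the scales is irrelevant.
A change of 1 K is a change of 1.8°R, so 2.2 × 1.8 = 3.960.

3.960 °R/second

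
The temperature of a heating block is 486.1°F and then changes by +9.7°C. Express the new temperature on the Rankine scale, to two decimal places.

963.23°R

Initial temperature in Celsius: (486.1 - 32) × 5/9 = 252.2778°C.
Final Celsius temperature: 252.2778 + 9.7000 = 261.9778°C.
In Rankine: 261.9778 × 1.8 + 491.67 = 963.23°R.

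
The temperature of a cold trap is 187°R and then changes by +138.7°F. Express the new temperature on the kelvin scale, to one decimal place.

180.9 K

Initial temperature in Celsius: (187 - 491.67) × 5/9 = -169.2611°C.
The 138.7°F change is an interval, so only the factor 5/9 applies: +138.7 × 5/9 = +77.0556°C.
Final Celsius temperature: -169.2611 + 77.0556 = -92.2056°C.
In kelvin: -92.2056 + 273.15 = 180.9 K.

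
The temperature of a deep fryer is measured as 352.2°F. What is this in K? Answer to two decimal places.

In Celsius: (352.2 - 32) × 5/9 = 177.8889°C.
In kelvin: 177.8889 + 273.15 = 451.04 K.

451.04 K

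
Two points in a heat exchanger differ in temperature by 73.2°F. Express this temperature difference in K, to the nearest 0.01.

40.67 K

For a temperature interval the offset drops out; only the factor 5/9 applies.
73.2 × 5/9 = 40.67.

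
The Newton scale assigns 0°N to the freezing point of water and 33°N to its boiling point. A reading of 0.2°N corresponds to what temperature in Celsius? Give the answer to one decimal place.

Linear interpolation between the fixed points: C = (0.2 - 0) × 100 / (33 - 0) = 0.6061°C.

0.6°C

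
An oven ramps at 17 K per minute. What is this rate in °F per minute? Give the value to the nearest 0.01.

30.60 °F/minute

Since only a temperature interval is involved, the additive offset between the scales drops out.
A change of 1 K is a change of 1.8°F, so 17 × 1.8 = 30.60.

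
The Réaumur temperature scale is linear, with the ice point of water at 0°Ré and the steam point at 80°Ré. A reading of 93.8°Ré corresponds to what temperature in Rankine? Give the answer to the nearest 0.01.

702.72°R

Linear interpolation between the fixed points: C = (93.8 - 0) × 100 / (80 - 0) = 117.2500°C.
Then 117.2500 × 1.8 + 491.67 = 702.72°R.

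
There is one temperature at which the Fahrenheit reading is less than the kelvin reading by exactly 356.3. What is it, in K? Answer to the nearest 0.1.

Let K be the kelvin reading. The Fahrenheit reading is F = 1.8·K - 459.67.
Require F - K = -356.3: (0.8)·K - 459.67 = -356.3.
K = (-356.3 + 459.67) / (0.8) = 129.2.

129.2 K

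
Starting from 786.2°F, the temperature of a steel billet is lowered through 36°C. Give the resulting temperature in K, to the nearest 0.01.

656.15 K

Initial temperature in Celsius: (786.2 - 32) × 5/9 = 419.0000°C.
Final Celsius temperature: 419.0000 - 36.0000 = 383.0000°C.
In kelvin: 383.0000 + 273.15 = 656.15 K.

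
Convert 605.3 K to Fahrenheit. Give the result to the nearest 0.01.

In Celsius: 605.3 - 273.15 = 332.1500°C.
In Fahrenheit: 332.1500 × 1.8 + 32 = 629.87°F.

629.87°F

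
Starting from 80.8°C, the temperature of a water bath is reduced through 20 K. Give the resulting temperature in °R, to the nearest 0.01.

601.11°R

The 20 K change is an interval; Kelvin and Celsius degrees are the same size, so ΔC = -20°C.
Final Celsius temperature: 80.8000 - 20.0000 = 60.8000°C.
In Rankine: 60.8000 × 1.8 + 491.67 = 601.11°R.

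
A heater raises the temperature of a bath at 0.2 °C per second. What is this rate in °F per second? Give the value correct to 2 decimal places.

The quantity depends on a temperature interval, so only the ratio of degree sizes applies; the offset between the scales is irrelevant.
A change of 1°C is a change of 1.8°F, so 0.2 × 1.8 = 0.36.

0.36 °F/second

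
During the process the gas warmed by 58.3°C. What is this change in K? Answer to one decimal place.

58.3 K

Celsius and kelvin degrees are the same size, so the interval is unchanged: 58.3.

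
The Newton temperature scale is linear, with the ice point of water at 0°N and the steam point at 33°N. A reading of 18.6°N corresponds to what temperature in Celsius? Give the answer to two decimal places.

56.36°C

Linear interpolation between the fixed points: C = (18.6 - 0) × 100 / (33 - 0) = 56.3636°C.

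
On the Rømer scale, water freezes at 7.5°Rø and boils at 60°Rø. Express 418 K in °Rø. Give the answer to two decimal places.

First in Celsius: 418 - 273.15 = 144.8500°C.
Linearly onto the Rømer scale: 7.5 + (144.8500 / 100) × (60 - 7.5) = 83.55°Rø.

83.55°Rø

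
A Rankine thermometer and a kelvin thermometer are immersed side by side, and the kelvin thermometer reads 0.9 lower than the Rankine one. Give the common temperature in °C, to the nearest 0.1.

Let x be the Rankine reading; then the kelvin reading is 5/9·x.
(5/9·x) - x = -0.9  ⇒  (-4/9)·x = -0.9  ⇒  x = 2.0250°R.
In Celsius: (2.025 - 491.67) × 5/9 = -272.0°C.

-272.0°C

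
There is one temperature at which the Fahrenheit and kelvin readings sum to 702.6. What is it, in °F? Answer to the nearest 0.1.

Let F be the Fahrenheit reading. The kelvin reading is K = 5/9·F + 255.372.
Require F + K = 702.6: (14/9)·F + 255.372 = 702.6.
F = (702.6 - 255.372) / (14/9) = 287.5.

287.5°F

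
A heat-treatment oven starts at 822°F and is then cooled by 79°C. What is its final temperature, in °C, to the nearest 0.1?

359.9°C

Initial temperature in Celsius: (822 - 32) × 5/9 = 438.8889°C.
Final Celsius temperature: 438.8889 - 79.0000 = 359.8889°C.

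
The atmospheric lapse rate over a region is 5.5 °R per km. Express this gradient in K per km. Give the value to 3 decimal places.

3.056 K/km

The quantity depends on a temperature interval, so only the ratio of degree sizes applies; the offset between the scales is irrelevant.
A change of 1°R is a change of 5/9 K, so 5.5 × 5/9 = 3.056.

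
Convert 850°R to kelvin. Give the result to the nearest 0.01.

472.22 K

In Celsius: (850 - 491.67) × 5/9 = 199.0722°C.
In kelvin: 199.0722 + 273.15 = 472.22 K.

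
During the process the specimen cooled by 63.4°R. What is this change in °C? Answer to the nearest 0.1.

For a temperature interval the offset drops out; only the factor 5/9 applies.
63.4 × 5/9 = 35.2.

35.2°C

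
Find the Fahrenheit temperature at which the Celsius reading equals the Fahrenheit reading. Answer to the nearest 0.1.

-40.0°F

Let F be the Fahrenheit reading. The Celsius reading is C = 5/9·F - 17.7778.
Set C = F: 5/9·F - 17.7778 = F.
(-4/9)·F = 17.7778  ⇒  F = -40.0.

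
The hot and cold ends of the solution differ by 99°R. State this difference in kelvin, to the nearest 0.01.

An interval of 1°R corresponds to 5/9 K.
99 × 5/9 = 55.00.

55.00 K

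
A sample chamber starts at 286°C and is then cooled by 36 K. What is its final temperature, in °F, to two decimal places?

The 36 K change is an interval; Kelvin and Celsius degrees are the same size, so ΔC = -36°C.
Final Celsius temperature: 286.0000 - 36.0000 = 250.0000°C.
In Fahrenheit: 250.0000 × 1.8 + 32 = 482.00°F.

482.00°F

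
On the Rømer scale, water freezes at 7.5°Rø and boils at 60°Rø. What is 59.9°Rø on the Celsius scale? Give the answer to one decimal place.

Linear interpolation between the fixed points: C = (59.9 - 7.5) × 100 / (60 - 7.5) = 99.8095°C.

99.8°C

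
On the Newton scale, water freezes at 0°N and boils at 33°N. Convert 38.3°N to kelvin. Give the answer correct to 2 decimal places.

Linear interpolation between the fixed points: C = (38.3 - 0) × 100 / (33 - 0) = 116.0606°C.
Then 116.0606 + 273.15 = 389.21 K.

389.21 K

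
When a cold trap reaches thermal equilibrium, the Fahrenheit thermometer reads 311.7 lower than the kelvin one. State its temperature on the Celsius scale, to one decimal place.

-88.2°C

Let x be the kelvin reading; then the Fahrenheit reading is 1.8·x - 459.67.
(1.8·x - 459.67) - x = -311.7  ⇒  (0.8)·x = 147.97  ⇒  x = 184.9625 K.
In Celsius: 184.9625 - 273.15 = -88.2°C.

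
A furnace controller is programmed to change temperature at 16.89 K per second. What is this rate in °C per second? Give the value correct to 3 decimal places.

The quantity depends on a temperature interval, so only the ratio of degree sizes applies; the offset between the scales is irrelevant.
A change of 1 K is a change of 1°C, so 16.89 × 1 = 16.890.

16.890 °C/second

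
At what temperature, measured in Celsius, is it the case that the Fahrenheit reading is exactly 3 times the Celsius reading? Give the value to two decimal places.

26.67°C

Let C be the Celsius reading. The Fahrenheit reading is F = 1.8·C + 32.
Require F = 3·C: 1.8·C + 32 = 3·C.
(-1.2)·C = -32  ⇒  C = 26.67.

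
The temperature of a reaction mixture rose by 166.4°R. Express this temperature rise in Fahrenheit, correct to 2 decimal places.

166.40°F

Rankine and Fahrenheit degrees are the same size, so the interval is unchanged: 166.40.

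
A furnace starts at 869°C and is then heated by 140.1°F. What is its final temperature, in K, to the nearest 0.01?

1219.98 K

The 140.1°F change is an interval, so only the factor 5/9 applies: +140.1 × 5/9 = +77.8333°C.
Final Celsius temperature: 869.0000 + 77.8333 = 946.8333°C.
In kelvin: 946.8333 + 273.15 = 1219.98 K.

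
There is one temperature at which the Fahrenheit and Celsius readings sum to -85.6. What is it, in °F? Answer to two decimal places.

Let F be the Fahrenheit reading. The Celsius reading is C = 5/9·F - 17.7778.
Require F + C = -85.6: (14/9)·F - 17.7778 = -85.6.
F = (-85.6 + 17.7778) / (14/9) = -43.60.

-43.60°F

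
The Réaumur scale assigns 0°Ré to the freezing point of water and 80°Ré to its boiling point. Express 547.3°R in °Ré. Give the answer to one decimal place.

24.7°Ré

First in Celsius: (547.3 - 491.67) × 5/9 = 30.9056°C.
Linearly onto the Réaumur scale: 0 + (30.9056 / 100) × (80 - 0) = 24.7°Ré.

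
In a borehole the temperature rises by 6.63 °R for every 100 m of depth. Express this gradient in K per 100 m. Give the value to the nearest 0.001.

Since only a temperature interval is involved, the additive offset between the scales drops out.
A change of 1°R is a change of 5/9 K, so 6.63 × 5/9 = 3.683.

3.683 K/100 m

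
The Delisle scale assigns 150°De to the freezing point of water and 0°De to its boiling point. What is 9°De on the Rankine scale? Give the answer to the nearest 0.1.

Linear interpolation between the fixed points: C = (9 - 150) × 100 / (0 - 150) = 94.0000°C.
Then 94.0000 × 1.8 + 491.67 = 660.9°R.

660.9°R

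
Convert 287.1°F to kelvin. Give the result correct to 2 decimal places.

414.87 K

In Celsius: (287.1 - 32) × 5/9 = 141.7222°C.
In kelvin: 141.7222 + 273.15 = 414.87 K.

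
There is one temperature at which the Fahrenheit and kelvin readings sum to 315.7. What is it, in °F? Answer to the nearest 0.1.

38.8°F

Let F be the Fahrenheit reading. The kelvin reading is K = 5/9·F + 255.372.
Require F + K = 315.7: (14/9)·F + 255.372 = 315.7.
F = (315.7 - 255.372) / (14/9) = 38.8.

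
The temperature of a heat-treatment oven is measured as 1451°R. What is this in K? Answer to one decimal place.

806.1 K

In Celsius: (1451 - 491.67) × 5/9 = 532.9611°C.
In kelvin: 532.9611 + 273.15 = 806.1 K.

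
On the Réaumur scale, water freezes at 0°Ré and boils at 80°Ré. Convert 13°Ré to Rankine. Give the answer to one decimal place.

Linear interpolation between the fixed points: C = (13 - 0) × 100 / (80 - 0) = 16.2500°C.
Then 16.2500 × 1.8 + 491.67 = 520.9°R.

520.9°R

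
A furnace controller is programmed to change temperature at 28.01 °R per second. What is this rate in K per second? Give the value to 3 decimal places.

Since only a temperature interval is involved, the additive offset between the scales drops out.
A change of 1°R is a change of 5/9 K, so 28.01 × 5/9 = 15.561.

15.561 K/second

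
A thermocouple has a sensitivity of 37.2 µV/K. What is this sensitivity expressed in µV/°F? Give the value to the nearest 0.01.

20.67 µV/°F

Since only a temperature interval is involved, the additive offset between the scales drops out.
A change of 1°F is a change of 5/9 K, so per °F the value is 37.2 × 5/9 = 20.67.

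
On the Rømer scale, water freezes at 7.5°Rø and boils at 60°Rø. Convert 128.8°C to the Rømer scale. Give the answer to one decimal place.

75.1°Rø

Linearly onto the Rømer scale: 7.5 + (128.8000 / 100) × (60 - 7.5) = 75.1°Rø.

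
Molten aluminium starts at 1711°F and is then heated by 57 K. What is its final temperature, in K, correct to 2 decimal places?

Initial temperature in Celsius: (1711 - 32) × 5/9 = 932.7778°C.
The 57 K change is an interval; Kelvin and Celsius degrees are the same size, so ΔC = +57°C.
Final Celsius temperature: 932.7778 + 57.0000 = 989.7778°C.
In kelvin: 989.7778 + 273.15 = 1262.93 K.

1262.93 K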